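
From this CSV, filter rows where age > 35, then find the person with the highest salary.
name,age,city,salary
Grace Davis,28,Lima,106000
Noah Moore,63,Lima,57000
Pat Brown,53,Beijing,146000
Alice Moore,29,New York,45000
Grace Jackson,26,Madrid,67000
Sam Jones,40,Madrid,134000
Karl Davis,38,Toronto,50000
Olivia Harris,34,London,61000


Filter: age > 35
Sort by: salary (descending)

Filtered records (4):
  Pat Brown, age 53, salary $146000
  Sam Jones, age 40, salary $134000
  Noah Moore, age 63, salary $57000
  Karl Davis, age 38, salary $50000

Highest salary: Pat Brown ($146000)

Pat Brown


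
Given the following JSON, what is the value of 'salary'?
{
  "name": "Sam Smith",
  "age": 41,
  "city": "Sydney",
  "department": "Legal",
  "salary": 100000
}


Looking up field 'salary'
Value: 100000

100000


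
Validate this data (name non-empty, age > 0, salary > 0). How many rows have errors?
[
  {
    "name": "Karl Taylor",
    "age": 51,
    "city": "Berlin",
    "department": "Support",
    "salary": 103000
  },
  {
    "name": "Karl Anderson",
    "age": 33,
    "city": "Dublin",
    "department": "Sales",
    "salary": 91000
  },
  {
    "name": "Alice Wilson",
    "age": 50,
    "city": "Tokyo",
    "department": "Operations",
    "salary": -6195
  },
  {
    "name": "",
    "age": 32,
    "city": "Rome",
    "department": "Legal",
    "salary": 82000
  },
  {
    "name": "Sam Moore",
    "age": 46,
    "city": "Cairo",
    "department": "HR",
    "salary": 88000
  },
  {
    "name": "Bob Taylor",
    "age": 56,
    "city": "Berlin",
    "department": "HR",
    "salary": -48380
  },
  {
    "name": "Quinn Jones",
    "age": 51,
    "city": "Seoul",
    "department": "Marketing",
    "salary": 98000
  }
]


Validating 7 records:
Rules: name non-empty, age > 0, salary > 0

  Row 1 (Karl Taylor): OK
  Row 2 (Karl Anderson): OK
  Row 3 (Alice Wilson): negative salary: -6195
  Row 4 (???): empty name
  Row 5 (Sam Moore): OK
  Row 6 (Bob Taylor): negative salary: -48380
  Row 7 (Quinn Jones): OK

Total errors: 3

3 errors


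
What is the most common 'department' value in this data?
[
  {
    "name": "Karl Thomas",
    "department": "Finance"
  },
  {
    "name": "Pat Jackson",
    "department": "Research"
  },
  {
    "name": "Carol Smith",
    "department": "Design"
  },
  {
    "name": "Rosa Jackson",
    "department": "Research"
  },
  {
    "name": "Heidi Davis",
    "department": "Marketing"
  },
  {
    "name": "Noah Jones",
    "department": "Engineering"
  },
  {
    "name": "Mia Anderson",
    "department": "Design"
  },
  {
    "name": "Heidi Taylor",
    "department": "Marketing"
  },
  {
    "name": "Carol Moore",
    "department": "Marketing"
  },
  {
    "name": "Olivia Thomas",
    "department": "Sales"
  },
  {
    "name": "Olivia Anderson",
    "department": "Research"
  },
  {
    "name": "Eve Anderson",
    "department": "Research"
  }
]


Counting 'department' values across 12 records:

  Research: 4 ####
  Marketing: 3 ###
  Design: 2 ##
  Finance: 1 #
  Engineering: 1 #
  Sales: 1 #

Most common: Research (4 times)

Research (4 times)


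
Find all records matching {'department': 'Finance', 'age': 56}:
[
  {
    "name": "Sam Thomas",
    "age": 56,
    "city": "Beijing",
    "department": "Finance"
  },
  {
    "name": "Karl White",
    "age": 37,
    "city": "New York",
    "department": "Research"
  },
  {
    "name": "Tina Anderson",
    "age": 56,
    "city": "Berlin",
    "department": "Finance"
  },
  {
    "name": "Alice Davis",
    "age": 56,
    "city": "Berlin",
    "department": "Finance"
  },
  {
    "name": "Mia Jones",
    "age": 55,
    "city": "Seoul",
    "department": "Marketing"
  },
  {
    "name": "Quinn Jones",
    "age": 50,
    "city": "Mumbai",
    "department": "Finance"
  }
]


Search criteria: {'department': 'Finance', 'age': 56}

Checking 6 records:
  Sam Thomas: {department: Finance, age: 56} <-- MATCH
  Karl White: {department: Research, age: 37}
  Tina Anderson: {department: Finance, age: 56} <-- MATCH
  Alice Davis: {department: Finance, age: 56} <-- MATCH
  Mia Jones: {department: Marketing, age: 55}
  Quinn Jones: {department: Finance, age: 50}

Matches: ["Sam Thomas", "Tina Anderson", "Alice Davis"]

["Sam Thomas", "Tina Anderson", "Alice Davis"]


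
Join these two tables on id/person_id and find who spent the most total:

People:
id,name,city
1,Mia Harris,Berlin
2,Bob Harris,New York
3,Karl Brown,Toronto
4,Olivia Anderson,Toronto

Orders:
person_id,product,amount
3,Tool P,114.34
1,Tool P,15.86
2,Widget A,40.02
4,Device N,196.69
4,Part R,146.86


Join on: people.id = orders.person_id

Joined rows:
  Karl Brown (Toronto) bought Tool P for $114.34
  Mia Harris (Berlin) bought Tool P for $15.86
  Bob Harris (New York) bought Widget A for $40.02
  Olivia Anderson (Toronto) bought Device N for $196.69
  Olivia Anderson (Toronto) bought Part R for $146.86

Total per person:
  Olivia Anderson: $343.55
  Karl Brown: $114.34
  Bob Harris: $40.02
  Mia Harris: $15.86

Top spender: Olivia Anderson ($343.55)

Olivia Anderson ($343.55)


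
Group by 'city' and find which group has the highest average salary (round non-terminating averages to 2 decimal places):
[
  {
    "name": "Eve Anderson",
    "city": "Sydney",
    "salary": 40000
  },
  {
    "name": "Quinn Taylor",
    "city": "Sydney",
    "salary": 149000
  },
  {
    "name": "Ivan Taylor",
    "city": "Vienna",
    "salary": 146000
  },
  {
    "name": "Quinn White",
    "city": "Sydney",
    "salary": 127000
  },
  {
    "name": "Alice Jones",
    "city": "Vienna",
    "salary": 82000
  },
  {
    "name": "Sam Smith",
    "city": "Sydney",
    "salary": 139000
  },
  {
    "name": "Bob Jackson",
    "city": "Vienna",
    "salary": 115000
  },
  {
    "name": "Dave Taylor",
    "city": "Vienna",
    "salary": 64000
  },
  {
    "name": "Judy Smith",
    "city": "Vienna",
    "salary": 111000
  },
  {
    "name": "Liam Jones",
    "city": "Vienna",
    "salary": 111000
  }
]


Group by: city

Groups:
  Sydney: 4 people, avg salary = 455000/4 = $113750
  Vienna: 6 people, avg salary = 629000/6 ≈ $104833.33

Highest average salary: Sydney ($113750)

Sydney ($113750)


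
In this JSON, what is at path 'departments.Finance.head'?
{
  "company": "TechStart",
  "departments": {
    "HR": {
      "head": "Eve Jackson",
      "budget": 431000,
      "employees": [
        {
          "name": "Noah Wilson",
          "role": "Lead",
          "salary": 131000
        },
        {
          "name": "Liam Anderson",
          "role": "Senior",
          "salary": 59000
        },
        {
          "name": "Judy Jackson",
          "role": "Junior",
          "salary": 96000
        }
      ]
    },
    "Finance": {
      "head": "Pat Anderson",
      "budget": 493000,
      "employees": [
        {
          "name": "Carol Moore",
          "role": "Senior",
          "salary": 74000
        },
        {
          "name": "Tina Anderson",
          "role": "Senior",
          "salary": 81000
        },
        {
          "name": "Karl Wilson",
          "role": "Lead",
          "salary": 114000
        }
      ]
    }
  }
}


Path: departments.Finance.head

Navigate:
  -> departments
  -> Finance
  -> head = 'Pat Anderson'

Pat Anderson


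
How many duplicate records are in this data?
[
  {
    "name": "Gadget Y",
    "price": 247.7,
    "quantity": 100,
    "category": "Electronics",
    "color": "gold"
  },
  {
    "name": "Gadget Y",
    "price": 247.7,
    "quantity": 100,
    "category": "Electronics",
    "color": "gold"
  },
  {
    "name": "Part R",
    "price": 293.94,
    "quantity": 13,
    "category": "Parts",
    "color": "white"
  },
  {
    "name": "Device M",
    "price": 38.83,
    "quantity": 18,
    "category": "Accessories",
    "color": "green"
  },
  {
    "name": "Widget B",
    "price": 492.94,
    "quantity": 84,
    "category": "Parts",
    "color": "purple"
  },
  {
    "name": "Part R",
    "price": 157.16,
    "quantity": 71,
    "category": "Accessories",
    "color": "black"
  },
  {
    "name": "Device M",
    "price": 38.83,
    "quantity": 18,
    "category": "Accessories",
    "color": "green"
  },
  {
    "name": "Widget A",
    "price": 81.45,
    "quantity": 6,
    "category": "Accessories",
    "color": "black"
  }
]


Checking 8 records for duplicates:

  Row 1: Gadget Y ($247.7, qty 100)
  Row 2: Gadget Y ($247.7, qty 100) <-- DUPLICATE
  Row 3: Part R ($293.94, qty 13)
  Row 4: Device M ($38.83, qty 18)
  Row 5: Widget B ($492.94, qty 84)
  Row 6: Part R ($157.16, qty 71)
  Row 7: Device M ($38.83, qty 18) <-- DUPLICATE
  Row 8: Widget A ($81.45, qty 6)

Duplicates found: 2
Unique records: 6

2 duplicates, 6 unique


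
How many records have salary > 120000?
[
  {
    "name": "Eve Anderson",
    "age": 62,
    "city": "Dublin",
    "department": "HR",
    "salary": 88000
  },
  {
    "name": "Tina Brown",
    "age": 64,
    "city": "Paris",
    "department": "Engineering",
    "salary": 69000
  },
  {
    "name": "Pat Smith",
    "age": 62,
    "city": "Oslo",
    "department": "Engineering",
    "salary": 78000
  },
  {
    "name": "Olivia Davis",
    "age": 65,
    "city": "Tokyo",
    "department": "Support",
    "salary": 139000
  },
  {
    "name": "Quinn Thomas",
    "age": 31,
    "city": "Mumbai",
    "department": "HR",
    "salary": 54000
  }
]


Data: 5 records
Condition: salary > 120000

Checking each record:
  Eve Anderson: 88000
  Tina Brown: 69000
  Pat Smith: 78000
  Olivia Davis: 139000 MATCH
  Quinn Thomas: 54000

Count: 1

1


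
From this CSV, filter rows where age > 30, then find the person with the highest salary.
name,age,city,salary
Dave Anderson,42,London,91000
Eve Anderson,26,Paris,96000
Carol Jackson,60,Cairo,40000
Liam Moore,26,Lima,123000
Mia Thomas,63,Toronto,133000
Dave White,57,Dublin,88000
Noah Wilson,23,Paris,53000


Filter: age > 30
Sort by: salary (descending)

Filtered records (4):
  Mia Thomas, age 63, salary $133000
  Dave Anderson, age 42, salary $91000
  Dave White, age 57, salary $88000
  Carol Jackson, age 60, salary $40000

Highest salary: Mia Thomas ($133000)

Mia Thomas


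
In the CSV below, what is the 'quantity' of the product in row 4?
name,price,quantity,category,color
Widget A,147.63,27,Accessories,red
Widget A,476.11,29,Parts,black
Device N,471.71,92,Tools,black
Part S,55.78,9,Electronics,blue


Query: Row 4 ('Part S'), column 'quantity'
Value: 9

9


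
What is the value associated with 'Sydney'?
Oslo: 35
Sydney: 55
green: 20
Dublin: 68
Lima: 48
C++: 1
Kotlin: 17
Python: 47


Looking up key 'Sydney'
Value: 55

55


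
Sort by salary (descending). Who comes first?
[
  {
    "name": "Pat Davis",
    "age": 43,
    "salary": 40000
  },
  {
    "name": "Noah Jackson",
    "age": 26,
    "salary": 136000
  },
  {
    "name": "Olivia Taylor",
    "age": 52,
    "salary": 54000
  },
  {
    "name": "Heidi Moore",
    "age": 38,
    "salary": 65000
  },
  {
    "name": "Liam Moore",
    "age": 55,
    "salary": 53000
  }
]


Sort by: salary (descending)

Sorted order:
  1. Noah Jackson (salary = 136000)
  2. Heidi Moore (salary = 65000)
  3. Olivia Taylor (salary = 54000)
  4. Liam Moore (salary = 53000)
  5. Pat Davis (salary = 40000)

First: Noah Jackson

Noah Jackson


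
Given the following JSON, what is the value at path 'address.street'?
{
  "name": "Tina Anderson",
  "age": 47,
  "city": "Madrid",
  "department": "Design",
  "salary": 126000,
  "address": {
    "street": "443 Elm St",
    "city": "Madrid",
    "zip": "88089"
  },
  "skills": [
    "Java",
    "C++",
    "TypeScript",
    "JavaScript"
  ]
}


Query: address.street
Path: address -> street
Value: 443 Elm St

443 Elm St


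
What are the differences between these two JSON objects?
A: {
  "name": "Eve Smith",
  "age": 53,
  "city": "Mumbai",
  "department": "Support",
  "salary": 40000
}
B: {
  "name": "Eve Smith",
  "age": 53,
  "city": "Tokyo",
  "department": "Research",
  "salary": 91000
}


Comparing each field (in key order):
  name: same
  age: same
  city: DIFFERENT
  department: DIFFERENT
  salary: DIFFERENT
Differences:
  city: Mumbai -> Tokyo
  department: Support -> Research
  salary: 40000 -> 91000

3 field(s) changed

3 changes: city, department, salary


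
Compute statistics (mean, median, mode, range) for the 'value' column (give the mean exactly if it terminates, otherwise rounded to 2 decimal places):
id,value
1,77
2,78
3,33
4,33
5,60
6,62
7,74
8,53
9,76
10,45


Data: [77, 78, 33, 33, 60, 62, 74, 53, 76, 45]
Count: 10
Sum: 591
Mean: 591/10 = 59.1
Sorted: [33, 33, 45, 53, 60, 62, 74, 76, 77, 78]
Median: 61.0
Mode: 33 (2 times)
Range: 78 - 33 = 45
Min: 33, Max: 78

mean=59.1, median=61.0, mode=33, range=45


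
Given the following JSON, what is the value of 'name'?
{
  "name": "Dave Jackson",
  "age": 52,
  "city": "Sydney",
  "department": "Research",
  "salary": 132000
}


Looking up field 'name'
Value: Dave Jackson

Dave Jackson


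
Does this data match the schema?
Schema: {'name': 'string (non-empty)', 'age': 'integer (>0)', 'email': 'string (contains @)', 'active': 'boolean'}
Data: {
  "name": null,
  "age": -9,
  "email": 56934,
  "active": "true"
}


Validating each field against schema:
  name: FAIL (null is not a string)
  age: FAIL (-9 is not > 0)
  email: FAIL (56934 is not a string)
  active: FAIL ("true" is not a boolean)

Result: INVALID (4 errors: name, age, email, active)

INVALID (4 errors: name, age, email, active)


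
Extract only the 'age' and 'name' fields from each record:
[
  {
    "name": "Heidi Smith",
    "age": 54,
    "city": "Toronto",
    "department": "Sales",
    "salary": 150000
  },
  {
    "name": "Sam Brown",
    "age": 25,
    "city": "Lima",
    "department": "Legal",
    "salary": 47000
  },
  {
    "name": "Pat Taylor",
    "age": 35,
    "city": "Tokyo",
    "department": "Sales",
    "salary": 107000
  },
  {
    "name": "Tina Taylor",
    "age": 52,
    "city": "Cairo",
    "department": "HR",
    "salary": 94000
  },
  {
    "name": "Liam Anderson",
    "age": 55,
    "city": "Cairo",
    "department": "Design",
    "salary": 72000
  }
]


Original: 5 records with fields: name, age, city, department, salary
Keep: ['age', 'name']
Drop: ['city', 'department', 'salary']
Result: 5 records, 2 fields each

[
  {
    "age": 54,
    "name": "Heidi Smith"
  },
  {
    "age": 25,
    "name": "Sam Brown"
  },
  {
    "age": 35,
    "name": "Pat Taylor"
  },
  {
    "age": 52,
    "name": "Tina Taylor"
  },
  {
    "age": 55,
    "name": "Liam Anderson"
  }
]


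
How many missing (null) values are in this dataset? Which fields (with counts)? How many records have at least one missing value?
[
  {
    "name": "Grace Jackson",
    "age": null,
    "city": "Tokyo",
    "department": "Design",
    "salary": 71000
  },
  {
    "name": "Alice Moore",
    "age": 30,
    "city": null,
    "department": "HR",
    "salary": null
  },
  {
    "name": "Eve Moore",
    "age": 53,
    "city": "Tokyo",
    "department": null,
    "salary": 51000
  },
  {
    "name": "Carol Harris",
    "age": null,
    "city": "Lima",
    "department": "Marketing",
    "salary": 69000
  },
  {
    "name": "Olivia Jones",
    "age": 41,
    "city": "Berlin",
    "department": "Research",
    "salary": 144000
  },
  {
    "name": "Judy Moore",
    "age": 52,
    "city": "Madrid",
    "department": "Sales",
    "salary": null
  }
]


Checking for missing (null) values in 6 records:

  Grace Jackson: age
  Alice Moore: city, salary
  Eve Moore: department
  Carol Harris: age
  Olivia Jones: complete
  Judy Moore: salary

Per field:
  name: 0 missing
  age: 2 missing
  city: 1 missing
  department: 1 missing
  salary: 2 missing

Total missing values: 6
Records with any missing: 5

6 missing values (age: 2, city: 1, department: 1, salary: 2); 5 incomplete records


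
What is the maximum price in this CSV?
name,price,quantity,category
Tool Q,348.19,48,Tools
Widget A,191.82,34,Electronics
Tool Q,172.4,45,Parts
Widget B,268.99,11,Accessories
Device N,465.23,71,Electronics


Computing maximum price:
Values: [348.19, 191.82, 172.4, 268.99, 465.23]
Max = 465.23

465.23


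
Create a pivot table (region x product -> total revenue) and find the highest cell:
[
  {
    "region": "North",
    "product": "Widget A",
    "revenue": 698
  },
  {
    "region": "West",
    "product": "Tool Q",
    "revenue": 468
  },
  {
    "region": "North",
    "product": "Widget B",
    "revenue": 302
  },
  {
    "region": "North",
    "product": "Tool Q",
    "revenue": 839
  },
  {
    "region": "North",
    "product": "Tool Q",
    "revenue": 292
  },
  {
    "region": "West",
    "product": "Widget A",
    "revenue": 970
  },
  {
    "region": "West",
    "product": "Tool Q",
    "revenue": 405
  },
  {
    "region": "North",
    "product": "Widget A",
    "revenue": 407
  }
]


Pivot: region (rows) x product (columns) -> total revenue

     Tool Q        Widget A      Widget B    
North         1131          1105           302  
West           873           970             0  

Highest: North / Tool Q = $1131

North / Tool Q = $1131


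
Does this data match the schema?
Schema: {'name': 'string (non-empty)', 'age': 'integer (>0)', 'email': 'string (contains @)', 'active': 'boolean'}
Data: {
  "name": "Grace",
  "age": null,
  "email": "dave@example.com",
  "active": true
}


Validating each field against schema:
  name: OK (non-empty string)
  age: FAIL (null is not an integer)
  email: OK (string with @)
  active: OK (boolean)

Result: INVALID (1 error: age)

INVALID (1 error: age)


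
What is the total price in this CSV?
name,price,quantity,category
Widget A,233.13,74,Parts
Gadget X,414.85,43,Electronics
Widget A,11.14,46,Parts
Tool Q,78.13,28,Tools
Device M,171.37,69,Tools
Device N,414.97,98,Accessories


Computing total price:
Values: [233.13, 414.85, 11.14, 78.13, 171.37, 414.97]
Sum = 1323.59

1323.59


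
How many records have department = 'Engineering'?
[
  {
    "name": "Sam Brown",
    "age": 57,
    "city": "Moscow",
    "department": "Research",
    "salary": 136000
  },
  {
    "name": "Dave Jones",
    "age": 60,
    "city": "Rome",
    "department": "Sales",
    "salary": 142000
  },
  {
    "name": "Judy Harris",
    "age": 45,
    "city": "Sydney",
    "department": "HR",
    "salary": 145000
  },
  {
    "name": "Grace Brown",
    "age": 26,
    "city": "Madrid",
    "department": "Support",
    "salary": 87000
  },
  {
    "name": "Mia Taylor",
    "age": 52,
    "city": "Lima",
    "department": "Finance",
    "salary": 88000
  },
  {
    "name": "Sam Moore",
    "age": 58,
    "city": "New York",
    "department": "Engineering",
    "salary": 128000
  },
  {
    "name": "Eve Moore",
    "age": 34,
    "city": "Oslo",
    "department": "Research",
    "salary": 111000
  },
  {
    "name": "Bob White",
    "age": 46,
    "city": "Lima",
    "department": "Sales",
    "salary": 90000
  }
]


Data: 8 records
Condition: department = 'Engineering'

Checking each record:
  Sam Brown: Research
  Dave Jones: Sales
  Judy Harris: HR
  Grace Brown: Support
  Mia Taylor: Finance
  Sam Moore: Engineering MATCH
  Eve Moore: Research
  Bob White: Sales

Count: 1

1


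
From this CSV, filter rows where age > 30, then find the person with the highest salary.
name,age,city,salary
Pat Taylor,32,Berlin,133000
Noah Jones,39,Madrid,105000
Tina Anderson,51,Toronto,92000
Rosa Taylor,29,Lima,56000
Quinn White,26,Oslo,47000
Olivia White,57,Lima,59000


Filter: age > 30
Sort by: salary (descending)

Filtered records (4):
  Pat Taylor, age 32, salary $133000
  Noah Jones, age 39, salary $105000
  Tina Anderson, age 51, salary $92000
  Olivia White, age 57, salary $59000

Highest salary: Pat Taylor ($133000)

Pat Taylor


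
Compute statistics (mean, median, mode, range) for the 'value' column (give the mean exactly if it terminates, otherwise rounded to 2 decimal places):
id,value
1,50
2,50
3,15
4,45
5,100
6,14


Data: [50, 50, 15, 45, 100, 14]
Count: 6
Sum: 274
Mean: 274/6 ≈ 45.67 (rounded to 2 decimal places)
Sorted: [14, 15, 45, 50, 50, 100]
Median: 47.5
Mode: 50 (2 times)
Range: 100 - 14 = 86
Min: 14, Max: 100

mean≈45.67, median=47.5, mode=50, range=86


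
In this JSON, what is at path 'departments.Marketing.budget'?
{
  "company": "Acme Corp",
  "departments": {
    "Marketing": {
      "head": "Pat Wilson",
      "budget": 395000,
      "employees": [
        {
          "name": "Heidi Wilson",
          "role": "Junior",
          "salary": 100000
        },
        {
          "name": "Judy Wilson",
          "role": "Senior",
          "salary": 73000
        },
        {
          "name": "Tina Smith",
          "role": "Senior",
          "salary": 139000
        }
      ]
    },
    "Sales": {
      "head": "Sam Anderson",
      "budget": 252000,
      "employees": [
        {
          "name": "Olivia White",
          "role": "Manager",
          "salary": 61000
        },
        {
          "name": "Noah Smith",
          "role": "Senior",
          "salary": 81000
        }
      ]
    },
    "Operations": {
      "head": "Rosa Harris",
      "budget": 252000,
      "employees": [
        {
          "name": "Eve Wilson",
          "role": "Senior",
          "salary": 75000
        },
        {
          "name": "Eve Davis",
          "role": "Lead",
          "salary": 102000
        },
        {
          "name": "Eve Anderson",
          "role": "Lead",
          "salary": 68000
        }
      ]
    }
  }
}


Path: departments.Marketing.budget

Navigate:
  -> departments
  -> Marketing
  -> budget = 395000

395000


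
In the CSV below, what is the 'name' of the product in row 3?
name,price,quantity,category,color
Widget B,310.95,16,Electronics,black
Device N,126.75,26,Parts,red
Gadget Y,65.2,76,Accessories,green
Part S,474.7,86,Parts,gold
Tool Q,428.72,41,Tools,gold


Query: Row 3 ('Gadget Y'), column 'name'
Value: Gadget Y

Gadget Y


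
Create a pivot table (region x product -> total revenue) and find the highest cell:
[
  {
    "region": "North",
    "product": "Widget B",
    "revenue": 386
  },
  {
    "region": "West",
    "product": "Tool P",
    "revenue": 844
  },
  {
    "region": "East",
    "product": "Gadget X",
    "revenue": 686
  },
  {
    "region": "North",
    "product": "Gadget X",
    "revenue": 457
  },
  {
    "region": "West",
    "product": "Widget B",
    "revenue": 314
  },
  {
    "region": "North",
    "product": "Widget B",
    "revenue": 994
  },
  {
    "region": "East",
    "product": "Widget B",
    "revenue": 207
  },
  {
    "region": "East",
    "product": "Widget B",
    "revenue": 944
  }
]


Pivot: region (rows) x product (columns) -> total revenue

     Gadget X      Tool P        Widget B    
East           686             0          1151  
North          457             0          1380  
West             0           844           314  

Highest: North / Widget B = $1380

North / Widget B = $1380


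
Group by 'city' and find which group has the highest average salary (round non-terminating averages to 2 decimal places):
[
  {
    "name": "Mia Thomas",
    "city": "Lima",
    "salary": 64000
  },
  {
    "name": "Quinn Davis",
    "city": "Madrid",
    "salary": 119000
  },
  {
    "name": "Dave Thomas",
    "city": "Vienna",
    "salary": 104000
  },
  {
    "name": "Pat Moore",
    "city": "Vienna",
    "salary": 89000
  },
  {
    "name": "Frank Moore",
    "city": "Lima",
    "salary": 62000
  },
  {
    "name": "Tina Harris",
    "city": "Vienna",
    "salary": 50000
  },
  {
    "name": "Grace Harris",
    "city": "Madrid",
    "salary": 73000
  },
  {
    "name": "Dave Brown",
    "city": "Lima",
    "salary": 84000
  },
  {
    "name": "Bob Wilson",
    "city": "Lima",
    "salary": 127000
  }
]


Group by: city

Groups:
  Lima: 4 people, avg salary = 337000/4 = $84250
  Madrid: 2 people, avg salary = 192000/2 = $96000
  Vienna: 3 people, avg salary = 243000/3 = $81000

Highest average salary: Madrid ($96000)

Madrid ($96000)


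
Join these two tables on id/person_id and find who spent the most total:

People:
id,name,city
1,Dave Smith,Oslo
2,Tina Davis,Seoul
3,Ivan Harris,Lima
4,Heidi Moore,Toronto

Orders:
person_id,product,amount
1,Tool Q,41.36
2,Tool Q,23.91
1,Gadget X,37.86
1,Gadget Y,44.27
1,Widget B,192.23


Join on: people.id = orders.person_id

Joined rows:
  Dave Smith (Oslo) bought Tool Q for $41.36
  Tina Davis (Seoul) bought Tool Q for $23.91
  Dave Smith (Oslo) bought Gadget X for $37.86
  Dave Smith (Oslo) bought Gadget Y for $44.27
  Dave Smith (Oslo) bought Widget B for $192.23

Total per person:
  Dave Smith: $315.72
  Tina Davis: $23.91

Top spender: Dave Smith ($315.72)

Dave Smith ($315.72)


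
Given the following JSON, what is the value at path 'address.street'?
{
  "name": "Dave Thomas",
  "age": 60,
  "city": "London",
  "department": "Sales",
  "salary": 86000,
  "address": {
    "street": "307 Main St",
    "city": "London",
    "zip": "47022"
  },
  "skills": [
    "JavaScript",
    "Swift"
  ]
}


Query: address.street
Path: address -> street
Value: 307 Main St

307 Main St


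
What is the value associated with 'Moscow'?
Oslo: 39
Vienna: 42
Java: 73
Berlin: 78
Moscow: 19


Looking up key 'Moscow'
Value: 19

19


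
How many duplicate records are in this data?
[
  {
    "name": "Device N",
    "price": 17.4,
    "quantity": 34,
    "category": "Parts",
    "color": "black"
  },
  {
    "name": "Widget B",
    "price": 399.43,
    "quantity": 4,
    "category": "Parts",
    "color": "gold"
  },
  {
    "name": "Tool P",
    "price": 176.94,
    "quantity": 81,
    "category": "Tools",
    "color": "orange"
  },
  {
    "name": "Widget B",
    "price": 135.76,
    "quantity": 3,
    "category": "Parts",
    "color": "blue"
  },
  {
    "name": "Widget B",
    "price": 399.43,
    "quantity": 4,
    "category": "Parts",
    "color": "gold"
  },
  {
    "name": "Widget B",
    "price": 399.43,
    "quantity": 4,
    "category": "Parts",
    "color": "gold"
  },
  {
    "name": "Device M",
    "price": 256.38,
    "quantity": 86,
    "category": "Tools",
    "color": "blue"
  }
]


Checking 7 records for duplicates:

  Row 1: Device N ($17.4, qty 34)
  Row 2: Widget B ($399.43, qty 4)
  Row 3: Tool P ($176.94, qty 81)
  Row 4: Widget B ($135.76, qty 3)
  Row 5: Widget B ($399.43, qty 4) <-- DUPLICATE
  Row 6: Widget B ($399.43, qty 4) <-- DUPLICATE
  Row 7: Device M ($256.38, qty 86)

Duplicates found: 2
Unique records: 5

2 duplicates, 5 unique


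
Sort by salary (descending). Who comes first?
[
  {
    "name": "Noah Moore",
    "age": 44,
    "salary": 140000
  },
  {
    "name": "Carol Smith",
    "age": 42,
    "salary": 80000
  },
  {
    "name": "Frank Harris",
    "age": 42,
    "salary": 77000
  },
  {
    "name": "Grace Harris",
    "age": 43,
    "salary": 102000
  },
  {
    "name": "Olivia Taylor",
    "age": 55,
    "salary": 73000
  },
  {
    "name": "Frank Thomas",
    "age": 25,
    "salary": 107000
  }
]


Sort by: salary (descending)

Sorted order:
  1. Noah Moore (salary = 140000)
  2. Frank Thomas (salary = 107000)
  3. Grace Harris (salary = 102000)
  4. Carol Smith (salary = 80000)
  5. Frank Harris (salary = 77000)
  6. Olivia Taylor (salary = 73000)

First: Noah Moore

Noah Moore


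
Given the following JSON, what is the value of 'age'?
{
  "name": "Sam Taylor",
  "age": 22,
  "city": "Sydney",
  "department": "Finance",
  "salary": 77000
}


Looking up field 'age'
Value: 22

22


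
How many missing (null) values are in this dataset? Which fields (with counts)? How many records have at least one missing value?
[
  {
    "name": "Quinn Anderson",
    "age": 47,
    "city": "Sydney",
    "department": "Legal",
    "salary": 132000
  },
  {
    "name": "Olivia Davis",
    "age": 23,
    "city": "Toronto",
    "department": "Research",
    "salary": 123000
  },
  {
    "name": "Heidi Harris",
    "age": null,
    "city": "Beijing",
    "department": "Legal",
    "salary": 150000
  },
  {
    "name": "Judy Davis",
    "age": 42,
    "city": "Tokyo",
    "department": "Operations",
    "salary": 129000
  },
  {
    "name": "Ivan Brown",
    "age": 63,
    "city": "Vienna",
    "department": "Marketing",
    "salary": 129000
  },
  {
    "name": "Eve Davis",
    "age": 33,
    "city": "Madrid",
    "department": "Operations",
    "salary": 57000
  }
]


Checking for missing (null) values in 6 records:

  Quinn Anderson: complete
  Olivia Davis: complete
  Heidi Harris: age
  Judy Davis: complete
  Ivan Brown: complete
  Eve Davis: complete

Per field:
  name: 0 missing
  age: 1 missing
  city: 0 missing
  department: 0 missing
  salary: 0 missing

Total missing values: 1
Records with any missing: 1

1 missing values (age: 1); 1 incomplete records


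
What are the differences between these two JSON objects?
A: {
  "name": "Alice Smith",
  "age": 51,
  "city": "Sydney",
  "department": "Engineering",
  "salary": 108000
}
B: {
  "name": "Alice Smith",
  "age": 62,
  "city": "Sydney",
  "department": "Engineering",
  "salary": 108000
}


Comparing each field (in key order):
  name: same
  age: DIFFERENT
  city: same
  department: same
  salary: same
Differences:
  age: 51 -> 62

1 field(s) changed

1 change: age


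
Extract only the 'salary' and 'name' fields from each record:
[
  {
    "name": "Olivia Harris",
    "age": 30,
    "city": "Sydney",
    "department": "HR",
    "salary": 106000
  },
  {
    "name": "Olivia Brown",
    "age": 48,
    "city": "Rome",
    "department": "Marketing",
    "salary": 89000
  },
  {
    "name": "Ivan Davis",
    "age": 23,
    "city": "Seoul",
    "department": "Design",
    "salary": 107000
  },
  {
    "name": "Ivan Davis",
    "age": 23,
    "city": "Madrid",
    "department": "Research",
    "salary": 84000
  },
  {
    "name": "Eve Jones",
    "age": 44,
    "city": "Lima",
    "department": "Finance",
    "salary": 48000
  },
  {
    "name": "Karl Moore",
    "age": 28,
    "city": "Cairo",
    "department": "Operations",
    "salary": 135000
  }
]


Original: 6 records with fields: name, age, city, department, salary
Keep: ['salary', 'name']
Drop: ['age', 'city', 'department']
Result: 6 records, 2 fields each

[
  {
    "salary": 106000,
    "name": "Olivia Harris"
  },
  {
    "salary": 89000,
    "name": "Olivia Brown"
  },
  {
    "salary": 107000,
    "name": "Ivan Davis"
  },
  {
    "salary": 84000,
    "name": "Ivan Davis"
  },
  {
    "salary": 48000,
    "name": "Eve Jones"
  },
  {
    "salary": 135000,
    "name": "Karl Moore"
  }
]


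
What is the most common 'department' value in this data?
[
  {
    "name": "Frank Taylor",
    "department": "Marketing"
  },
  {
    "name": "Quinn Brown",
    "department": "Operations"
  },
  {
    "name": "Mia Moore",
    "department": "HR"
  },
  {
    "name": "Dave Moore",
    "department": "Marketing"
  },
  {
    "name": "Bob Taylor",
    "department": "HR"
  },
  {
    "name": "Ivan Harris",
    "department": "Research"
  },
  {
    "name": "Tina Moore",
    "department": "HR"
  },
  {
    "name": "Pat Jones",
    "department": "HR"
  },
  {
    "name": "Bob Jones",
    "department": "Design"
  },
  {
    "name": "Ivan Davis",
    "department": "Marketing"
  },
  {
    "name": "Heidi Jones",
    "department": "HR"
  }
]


Counting 'department' values across 11 records:

  HR: 5 #####
  Marketing: 3 ###
  Operations: 1 #
  Research: 1 #
  Design: 1 #

Most common: HR (5 times)

HR (5 times)


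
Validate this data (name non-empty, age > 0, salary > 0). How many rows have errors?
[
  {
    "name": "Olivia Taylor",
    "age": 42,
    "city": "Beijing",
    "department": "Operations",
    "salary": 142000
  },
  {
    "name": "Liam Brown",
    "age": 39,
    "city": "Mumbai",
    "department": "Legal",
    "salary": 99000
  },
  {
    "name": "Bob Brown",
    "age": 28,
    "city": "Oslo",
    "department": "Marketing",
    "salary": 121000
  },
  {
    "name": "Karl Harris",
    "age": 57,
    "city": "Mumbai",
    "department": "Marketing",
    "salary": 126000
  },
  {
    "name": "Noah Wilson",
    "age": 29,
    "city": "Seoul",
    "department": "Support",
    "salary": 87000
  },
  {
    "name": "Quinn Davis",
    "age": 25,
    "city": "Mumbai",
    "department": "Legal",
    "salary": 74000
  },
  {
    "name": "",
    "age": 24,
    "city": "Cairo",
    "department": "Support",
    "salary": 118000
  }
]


Validating 7 records:
Rules: name non-empty, age > 0, salary > 0

  Row 1 (Olivia Taylor): OK
  Row 2 (Liam Brown): OK
  Row 3 (Bob Brown): OK
  Row 4 (Karl Harris): OK
  Row 5 (Noah Wilson): OK
  Row 6 (Quinn Davis): OK
  Row 7 (???): empty name

Total errors: 1

1 errors


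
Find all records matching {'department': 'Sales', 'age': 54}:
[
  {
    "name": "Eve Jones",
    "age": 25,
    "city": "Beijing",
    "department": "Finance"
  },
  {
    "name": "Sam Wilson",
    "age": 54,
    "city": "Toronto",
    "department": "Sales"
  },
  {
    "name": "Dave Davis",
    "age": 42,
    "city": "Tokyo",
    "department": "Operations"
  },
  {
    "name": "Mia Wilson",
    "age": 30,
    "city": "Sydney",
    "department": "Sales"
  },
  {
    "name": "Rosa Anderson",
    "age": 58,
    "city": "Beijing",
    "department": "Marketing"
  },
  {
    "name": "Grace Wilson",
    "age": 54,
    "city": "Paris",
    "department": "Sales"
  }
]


Search criteria: {'department': 'Sales', 'age': 54}

Checking 6 records:
  Eve Jones: {department: Finance, age: 25}
  Sam Wilson: {department: Sales, age: 54} <-- MATCH
  Dave Davis: {department: Operations, age: 42}
  Mia Wilson: {department: Sales, age: 30}
  Rosa Anderson: {department: Marketing, age: 58}
  Grace Wilson: {department: Sales, age: 54} <-- MATCH

Matches: ["Sam Wilson", "Grace Wilson"]

["Sam Wilson", "Grace Wilson"]


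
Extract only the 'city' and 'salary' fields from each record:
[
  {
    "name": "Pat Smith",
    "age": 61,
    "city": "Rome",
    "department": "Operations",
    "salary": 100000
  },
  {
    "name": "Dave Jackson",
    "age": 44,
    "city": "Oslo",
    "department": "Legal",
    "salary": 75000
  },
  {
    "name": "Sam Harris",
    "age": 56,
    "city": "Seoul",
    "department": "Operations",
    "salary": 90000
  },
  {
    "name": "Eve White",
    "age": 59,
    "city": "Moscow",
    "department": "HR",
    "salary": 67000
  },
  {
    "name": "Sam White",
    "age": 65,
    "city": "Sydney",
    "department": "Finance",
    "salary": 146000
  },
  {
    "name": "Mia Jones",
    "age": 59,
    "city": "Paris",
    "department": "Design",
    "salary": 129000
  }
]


Original: 6 records with fields: name, age, city, department, salary
Keep: ['city', 'salary']
Drop: ['name', 'age', 'department']
Result: 6 records, 2 fields each

[
  {
    "city": "Rome",
    "salary": 100000
  },
  {
    "city": "Oslo",
    "salary": 75000
  },
  {
    "city": "Seoul",
    "salary": 90000
  },
  {
    "city": "Moscow",
    "salary": 67000
  },
  {
    "city": "Sydney",
    "salary": 146000
  },
  {
    "city": "Paris",
    "salary": 129000
  }
]


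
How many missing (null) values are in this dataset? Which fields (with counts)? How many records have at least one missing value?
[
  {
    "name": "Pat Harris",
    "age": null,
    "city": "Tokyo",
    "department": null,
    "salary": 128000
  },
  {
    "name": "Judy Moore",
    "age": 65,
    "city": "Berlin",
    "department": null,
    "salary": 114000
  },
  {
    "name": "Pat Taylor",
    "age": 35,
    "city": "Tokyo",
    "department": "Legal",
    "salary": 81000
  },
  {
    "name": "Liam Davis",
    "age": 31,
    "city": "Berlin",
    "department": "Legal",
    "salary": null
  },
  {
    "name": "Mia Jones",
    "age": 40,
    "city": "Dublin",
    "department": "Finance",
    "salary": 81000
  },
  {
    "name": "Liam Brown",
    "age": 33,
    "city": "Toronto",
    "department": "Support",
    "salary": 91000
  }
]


Checking for missing (null) values in 6 records:

  Pat Harris: age, department
  Judy Moore: department
  Pat Taylor: complete
  Liam Davis: salary
  Mia Jones: complete
  Liam Brown: complete

Per field:
  name: 0 missing
  age: 1 missing
  city: 0 missing
  department: 2 missing
  salary: 1 missing

Total missing values: 4
Records with any missing: 3

4 missing values (age: 1, department: 2, salary: 1); 3 incomplete records


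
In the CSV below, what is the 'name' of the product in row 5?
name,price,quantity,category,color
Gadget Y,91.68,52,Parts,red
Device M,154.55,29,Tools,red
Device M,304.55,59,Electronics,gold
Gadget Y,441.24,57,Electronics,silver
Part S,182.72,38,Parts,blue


Query: Row 5 ('Part S'), column 'name'
Value: Part S

Part S


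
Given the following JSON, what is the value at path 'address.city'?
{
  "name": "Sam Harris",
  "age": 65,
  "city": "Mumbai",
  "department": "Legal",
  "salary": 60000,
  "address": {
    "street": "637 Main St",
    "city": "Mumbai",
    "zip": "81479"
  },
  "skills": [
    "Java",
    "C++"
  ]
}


Query: address.city
Path: address -> city
Value: Mumbai

Mumbai


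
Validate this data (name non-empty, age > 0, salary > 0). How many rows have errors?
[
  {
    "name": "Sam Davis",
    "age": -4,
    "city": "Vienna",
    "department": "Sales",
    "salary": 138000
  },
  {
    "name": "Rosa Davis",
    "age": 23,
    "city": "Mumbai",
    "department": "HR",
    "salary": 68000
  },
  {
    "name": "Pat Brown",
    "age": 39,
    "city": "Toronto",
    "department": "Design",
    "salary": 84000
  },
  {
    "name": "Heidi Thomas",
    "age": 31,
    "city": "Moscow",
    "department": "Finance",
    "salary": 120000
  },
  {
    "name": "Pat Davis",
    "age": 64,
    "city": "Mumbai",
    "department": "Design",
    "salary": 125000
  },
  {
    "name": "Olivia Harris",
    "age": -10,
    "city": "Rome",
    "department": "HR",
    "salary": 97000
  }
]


Validating 6 records:
Rules: name non-empty, age > 0, salary > 0

  Row 1 (Sam Davis): negative age: -4
  Row 2 (Rosa Davis): OK
  Row 3 (Pat Brown): OK
  Row 4 (Heidi Thomas): OK
  Row 5 (Pat Davis): OK
  Row 6 (Olivia Harris): negative age: -10

Total errors: 2

2 errors


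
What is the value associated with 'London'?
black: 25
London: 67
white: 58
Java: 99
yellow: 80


Looking up key 'London'
Value: 67

67


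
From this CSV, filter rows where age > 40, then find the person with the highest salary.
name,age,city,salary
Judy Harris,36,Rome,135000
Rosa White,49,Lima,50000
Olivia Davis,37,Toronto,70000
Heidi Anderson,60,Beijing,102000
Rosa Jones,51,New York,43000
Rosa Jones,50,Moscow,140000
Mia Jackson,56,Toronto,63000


Filter: age > 40
Sort by: salary (descending)

Filtered records (5):
  Rosa Jones, age 50, salary $140000
  Heidi Anderson, age 60, salary $102000
  Mia Jackson, age 56, salary $63000
  Rosa White, age 49, salary $50000
  Rosa Jones, age 51, salary $43000

Highest salary: Rosa Jones ($140000)

Rosa Jones


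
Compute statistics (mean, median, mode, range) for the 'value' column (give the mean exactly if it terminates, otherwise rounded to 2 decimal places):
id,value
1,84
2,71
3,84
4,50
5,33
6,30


Data: [84, 71, 84, 50, 33, 30]
Count: 6
Sum: 352
Mean: 352/6 ≈ 58.67 (rounded to 2 decimal places)
Sorted: [30, 33, 50, 71, 84, 84]
Median: 60.5
Mode: 84 (2 times)
Range: 84 - 30 = 54
Min: 30, Max: 84

mean≈58.67, median=60.5, mode=84, range=54


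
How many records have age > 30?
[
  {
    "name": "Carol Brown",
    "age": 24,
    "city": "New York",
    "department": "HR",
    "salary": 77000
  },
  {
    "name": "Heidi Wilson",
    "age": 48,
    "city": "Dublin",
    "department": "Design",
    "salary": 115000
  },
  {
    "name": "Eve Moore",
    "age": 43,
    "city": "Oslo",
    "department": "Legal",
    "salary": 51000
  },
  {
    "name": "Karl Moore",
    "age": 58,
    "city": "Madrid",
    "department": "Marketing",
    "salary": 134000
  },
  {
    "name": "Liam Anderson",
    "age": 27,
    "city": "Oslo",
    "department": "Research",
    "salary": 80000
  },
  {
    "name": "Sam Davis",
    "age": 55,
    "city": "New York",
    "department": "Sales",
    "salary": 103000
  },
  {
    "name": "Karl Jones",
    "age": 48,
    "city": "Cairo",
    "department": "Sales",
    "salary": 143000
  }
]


Data: 7 records
Condition: age > 30

Checking each record:
  Carol Brown: 24
  Heidi Wilson: 48 MATCH
  Eve Moore: 43 MATCH
  Karl Moore: 58 MATCH
  Liam Anderson: 27
  Sam Davis: 55 MATCH
  Karl Jones: 48 MATCH

Count: 5

5
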